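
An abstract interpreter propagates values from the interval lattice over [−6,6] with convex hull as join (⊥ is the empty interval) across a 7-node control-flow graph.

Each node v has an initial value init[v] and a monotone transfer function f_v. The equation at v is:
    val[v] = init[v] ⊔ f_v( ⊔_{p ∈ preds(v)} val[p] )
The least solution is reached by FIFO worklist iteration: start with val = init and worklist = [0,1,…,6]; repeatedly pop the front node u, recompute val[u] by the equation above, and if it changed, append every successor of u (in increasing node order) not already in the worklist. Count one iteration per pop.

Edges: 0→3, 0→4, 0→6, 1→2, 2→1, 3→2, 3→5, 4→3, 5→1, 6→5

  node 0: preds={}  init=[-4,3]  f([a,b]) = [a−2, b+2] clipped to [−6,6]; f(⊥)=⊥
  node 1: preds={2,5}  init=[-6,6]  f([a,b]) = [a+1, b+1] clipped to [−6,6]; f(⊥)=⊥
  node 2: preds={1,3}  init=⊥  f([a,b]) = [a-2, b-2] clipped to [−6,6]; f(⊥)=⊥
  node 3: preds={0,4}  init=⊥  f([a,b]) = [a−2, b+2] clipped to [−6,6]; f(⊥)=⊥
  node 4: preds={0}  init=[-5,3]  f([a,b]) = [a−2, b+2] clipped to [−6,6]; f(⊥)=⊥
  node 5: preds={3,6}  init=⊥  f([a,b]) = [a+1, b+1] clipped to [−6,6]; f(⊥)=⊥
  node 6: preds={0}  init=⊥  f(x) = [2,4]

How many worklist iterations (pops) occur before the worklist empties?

Trace (12 dequeues):
  [1] u=0 | in ⊥ | out [-4,3] | ==
  [2] u=1 | in ⊥ | out [-6,6] | ==
  [3] u=2 | in [-6,6] | out [-6,4] | prev ⊥ | push {1}
  [4] u=3 | in [-5,3] | out [-6,5] | prev ⊥ | push {2}
  [5] u=4 | in [-4,3] | out [-6,5] | prev [-5,3] | push {3}
  [6] u=5 | in [-6,5] | out [-5,6] | prev ⊥ | push {}
  [7] u=6 | in [-4,3] | out [2,4] | prev ⊥ | push {5}
  [8] u=1 | in [-6,6] | out [-6,6] | ==
  [9] u=2 | in [-6,6] | out [-6,4] | ==
  [10] u=3 | in [-6,5] | out [-6,6] | prev [-6,5] | push {2}
  [11] u=5 | in [-6,6] | out [-5,6] | ==
  [12] u=2 | in [-6,6] | out [-6,4] | ==

Converged values:
  [0] [-4,3]
  [1] [-6,6]
  [2] [-6,4]
  [3] [-6,6]
  [4] [-6,5]
  [5] [-5,6]
  [6] [2,4]

12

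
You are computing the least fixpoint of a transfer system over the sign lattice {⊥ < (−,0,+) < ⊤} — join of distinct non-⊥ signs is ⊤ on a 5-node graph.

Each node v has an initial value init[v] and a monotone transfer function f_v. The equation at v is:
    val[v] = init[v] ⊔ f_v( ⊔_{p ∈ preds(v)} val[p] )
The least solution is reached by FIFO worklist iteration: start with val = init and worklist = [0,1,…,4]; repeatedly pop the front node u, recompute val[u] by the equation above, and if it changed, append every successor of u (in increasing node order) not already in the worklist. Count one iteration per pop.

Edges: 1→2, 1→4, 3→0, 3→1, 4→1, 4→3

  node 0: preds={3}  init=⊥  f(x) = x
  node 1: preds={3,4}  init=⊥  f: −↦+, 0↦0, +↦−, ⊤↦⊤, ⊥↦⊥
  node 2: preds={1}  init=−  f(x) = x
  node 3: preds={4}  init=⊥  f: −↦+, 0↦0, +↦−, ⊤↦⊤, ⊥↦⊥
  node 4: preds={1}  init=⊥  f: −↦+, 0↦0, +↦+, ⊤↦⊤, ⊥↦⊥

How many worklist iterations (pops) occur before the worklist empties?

Trace (5 dequeues):
  [1] u=0 | in ⊥ | out ⊥ | ==
  [2] u=1 | in ⊥ | out ⊥ | ==
  [3] u=2 | in ⊥ | out − | ==
  [4] u=3 | in ⊥ | out ⊥ | ==
  [5] u=4 | in ⊥ | out ⊥ | ==

Converged values:
  [0] ⊥
  [1] ⊥
  [2] −
  [3] ⊥
  [4] ⊥

5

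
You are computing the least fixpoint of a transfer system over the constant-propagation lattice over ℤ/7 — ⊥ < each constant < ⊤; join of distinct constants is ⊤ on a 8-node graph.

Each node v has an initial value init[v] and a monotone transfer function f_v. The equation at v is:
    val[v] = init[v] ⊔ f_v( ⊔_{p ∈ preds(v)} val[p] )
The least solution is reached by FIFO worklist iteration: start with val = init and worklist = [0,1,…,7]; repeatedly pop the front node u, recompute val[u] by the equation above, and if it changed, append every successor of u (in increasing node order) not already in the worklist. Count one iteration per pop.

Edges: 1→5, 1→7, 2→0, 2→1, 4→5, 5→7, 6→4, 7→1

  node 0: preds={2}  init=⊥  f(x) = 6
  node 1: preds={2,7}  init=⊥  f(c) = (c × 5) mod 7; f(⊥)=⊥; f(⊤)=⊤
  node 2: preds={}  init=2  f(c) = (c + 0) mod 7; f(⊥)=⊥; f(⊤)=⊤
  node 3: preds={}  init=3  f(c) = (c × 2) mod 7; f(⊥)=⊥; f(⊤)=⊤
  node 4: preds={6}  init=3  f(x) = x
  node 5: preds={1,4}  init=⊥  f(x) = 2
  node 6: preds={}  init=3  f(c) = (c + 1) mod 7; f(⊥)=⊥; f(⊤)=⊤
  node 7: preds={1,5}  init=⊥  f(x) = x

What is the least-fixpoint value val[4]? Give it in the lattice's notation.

3

Worklist (11 pops):
  #1 pop 0: in=2 → 6 (was ⊥); enqueue []
  #2 pop 1: in=2 → 3 (was ⊥); enqueue []
  #3 pop 2: in=⊥ → 2 (no change)
  #4 pop 3: in=⊥ → 3 (no change)
  #5 pop 4: in=3 → 3 (no change)
  #6 pop 5: in=3 → 2 (was ⊥); enqueue []
  #7 pop 6: in=⊥ → 3 (no change)
  #8 pop 7: in=⊤ → ⊤ (was ⊥); enqueue [1]
  #9 pop 1: in=⊤ → ⊤ (was 3); enqueue [5,7]
  #10 pop 5: in=⊤ → 2 (no change)
  #11 pop 7: in=⊤ → ⊤ (no change)

Fixpoint:
  val[0] = 6
  val[1] = ⊤
  val[2] = 2
  val[3] = 3
  val[4] = 3
  val[5] = 2
  val[6] = 3
  val[7] = ⊤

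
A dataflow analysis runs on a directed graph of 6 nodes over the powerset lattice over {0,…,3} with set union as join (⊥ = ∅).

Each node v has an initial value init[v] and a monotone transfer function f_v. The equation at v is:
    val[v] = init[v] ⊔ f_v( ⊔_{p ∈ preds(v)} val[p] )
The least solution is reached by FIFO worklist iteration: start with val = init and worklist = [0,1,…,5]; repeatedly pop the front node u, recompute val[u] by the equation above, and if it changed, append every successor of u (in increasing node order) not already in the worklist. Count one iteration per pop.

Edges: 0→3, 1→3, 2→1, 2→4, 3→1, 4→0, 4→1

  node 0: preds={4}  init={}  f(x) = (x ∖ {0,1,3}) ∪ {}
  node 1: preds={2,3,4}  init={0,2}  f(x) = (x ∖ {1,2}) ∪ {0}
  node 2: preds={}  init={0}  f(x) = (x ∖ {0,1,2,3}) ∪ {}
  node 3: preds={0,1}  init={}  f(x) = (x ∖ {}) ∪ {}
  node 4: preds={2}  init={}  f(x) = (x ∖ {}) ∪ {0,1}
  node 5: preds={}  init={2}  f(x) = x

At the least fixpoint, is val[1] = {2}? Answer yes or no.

no

Trace (8 dequeues):
  [1] u=0 | in {} | out {} | ==
  [2] u=1 | in {0} | out {0,2} | ==
  [3] u=2 | in {} | out {0} | ==
  [4] u=3 | in {0,2} | out {0,2} | prev {} | push {1}
  [5] u=4 | in {0} | out {0,1} | prev {} | push {0}
  [6] u=5 | in {} | out {2} | ==
  [7] u=1 | in {0,1,2} | out {0,2} | ==
  [8] u=0 | in {0,1} | out {} | ==

Converged values:
  [0] {}
  [1] {0,2}
  [2] {0}
  [3] {0,2}
  [4] {0,1}
  [5] {2}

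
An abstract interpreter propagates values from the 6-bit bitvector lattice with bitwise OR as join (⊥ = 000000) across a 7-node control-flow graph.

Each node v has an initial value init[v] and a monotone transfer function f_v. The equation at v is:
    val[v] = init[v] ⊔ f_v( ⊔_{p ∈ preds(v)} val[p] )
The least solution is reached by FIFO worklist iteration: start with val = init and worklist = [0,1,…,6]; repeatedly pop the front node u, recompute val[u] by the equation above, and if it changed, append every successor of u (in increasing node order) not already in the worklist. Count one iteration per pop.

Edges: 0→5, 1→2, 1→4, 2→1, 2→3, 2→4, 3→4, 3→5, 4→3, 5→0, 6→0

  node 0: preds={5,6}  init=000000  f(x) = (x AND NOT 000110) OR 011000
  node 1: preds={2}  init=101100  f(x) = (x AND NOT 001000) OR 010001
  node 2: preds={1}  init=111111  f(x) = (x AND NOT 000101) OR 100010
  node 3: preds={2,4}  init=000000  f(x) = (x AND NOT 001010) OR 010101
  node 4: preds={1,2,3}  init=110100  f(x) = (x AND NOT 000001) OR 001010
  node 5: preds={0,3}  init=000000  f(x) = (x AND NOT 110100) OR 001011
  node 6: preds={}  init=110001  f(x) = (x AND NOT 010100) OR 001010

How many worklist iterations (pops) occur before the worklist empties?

Iteration log — 9 steps:
  step 1. node 0  ⊔preds=110001  new=111001  old=000000  +wl: 
  step 2. node 1  ⊔preds=111111  new=111111  old=101100  +wl: 
  step 3. node 2  ⊔preds=111111  new=111111  stable
  step 4. node 3  ⊔preds=111111  new=110101  old=000000  +wl: 
  step 5. node 4  ⊔preds=111111  new=111110  old=110100  +wl: 3
  step 6. node 5  ⊔preds=111101  new=001011  old=000000  +wl: 0
  step 7. node 6  ⊔preds=000000  new=111011  old=110001  +wl: 
  step 8. node 3  ⊔preds=111111  new=110101  stable
  step 9. node 0  ⊔preds=111011  new=111001  stable

Least fixpoint reached:
  node 0: 111001
  node 1: 111111
  node 2: 111111
  node 3: 110101
  node 4: 111110
  node 5: 001011
  node 6: 111011

9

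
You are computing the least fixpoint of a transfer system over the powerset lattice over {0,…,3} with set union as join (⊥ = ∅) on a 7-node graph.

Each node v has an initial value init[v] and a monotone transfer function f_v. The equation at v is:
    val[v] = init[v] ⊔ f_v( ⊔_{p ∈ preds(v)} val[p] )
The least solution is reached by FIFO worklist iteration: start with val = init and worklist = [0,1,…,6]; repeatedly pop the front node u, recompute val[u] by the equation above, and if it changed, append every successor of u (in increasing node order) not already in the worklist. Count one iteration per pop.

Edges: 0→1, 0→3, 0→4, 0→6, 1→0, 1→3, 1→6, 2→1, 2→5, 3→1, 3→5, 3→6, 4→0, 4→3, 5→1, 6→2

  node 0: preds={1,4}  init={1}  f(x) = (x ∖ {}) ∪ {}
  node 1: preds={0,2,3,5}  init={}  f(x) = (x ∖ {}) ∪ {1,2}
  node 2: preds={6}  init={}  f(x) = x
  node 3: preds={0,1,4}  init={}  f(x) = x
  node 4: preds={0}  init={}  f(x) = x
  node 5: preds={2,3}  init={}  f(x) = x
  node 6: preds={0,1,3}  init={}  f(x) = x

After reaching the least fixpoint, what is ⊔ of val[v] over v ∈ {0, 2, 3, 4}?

{1,2}

Trace (17 dequeues):
  [1] u=0 | in {} | out {1} | ==
  [2] u=1 | in {1} | out {1,2} | prev {} | push {0}
  [3] u=2 | in {} | out {} | ==
  [4] u=3 | in {1,2} | out {1,2} | prev {} | push {1}
  [5] u=4 | in {1} | out {1} | prev {} | push {3}
  [6] u=5 | in {1,2} | out {1,2} | prev {} | push {}
  [7] u=6 | in {1,2} | out {1,2} | prev {} | push {2}
  [8] u=0 | in {1,2} | out {1,2} | prev {1} | push {4,6}
  [9] u=1 | in {1,2} | out {1,2} | ==
  [10] u=3 | in {1,2} | out {1,2} | ==
  [11] u=2 | in {1,2} | out {1,2} | prev {} | push {1,5}
  [12] u=4 | in {1,2} | out {1,2} | prev {1} | push {0,3}
  [13] u=6 | in {1,2} | out {1,2} | ==
  [14] u=1 | in {1,2} | out {1,2} | ==
  [15] u=5 | in {1,2} | out {1,2} | ==
  [16] u=0 | in {1,2} | out {1,2} | ==
  [17] u=3 | in {1,2} | out {1,2} | ==

Converged values:
  [0] {1,2}
  [1] {1,2}
  [2] {1,2}
  [3] {1,2}
  [4] {1,2}
  [5] {1,2}
  [6] {1,2}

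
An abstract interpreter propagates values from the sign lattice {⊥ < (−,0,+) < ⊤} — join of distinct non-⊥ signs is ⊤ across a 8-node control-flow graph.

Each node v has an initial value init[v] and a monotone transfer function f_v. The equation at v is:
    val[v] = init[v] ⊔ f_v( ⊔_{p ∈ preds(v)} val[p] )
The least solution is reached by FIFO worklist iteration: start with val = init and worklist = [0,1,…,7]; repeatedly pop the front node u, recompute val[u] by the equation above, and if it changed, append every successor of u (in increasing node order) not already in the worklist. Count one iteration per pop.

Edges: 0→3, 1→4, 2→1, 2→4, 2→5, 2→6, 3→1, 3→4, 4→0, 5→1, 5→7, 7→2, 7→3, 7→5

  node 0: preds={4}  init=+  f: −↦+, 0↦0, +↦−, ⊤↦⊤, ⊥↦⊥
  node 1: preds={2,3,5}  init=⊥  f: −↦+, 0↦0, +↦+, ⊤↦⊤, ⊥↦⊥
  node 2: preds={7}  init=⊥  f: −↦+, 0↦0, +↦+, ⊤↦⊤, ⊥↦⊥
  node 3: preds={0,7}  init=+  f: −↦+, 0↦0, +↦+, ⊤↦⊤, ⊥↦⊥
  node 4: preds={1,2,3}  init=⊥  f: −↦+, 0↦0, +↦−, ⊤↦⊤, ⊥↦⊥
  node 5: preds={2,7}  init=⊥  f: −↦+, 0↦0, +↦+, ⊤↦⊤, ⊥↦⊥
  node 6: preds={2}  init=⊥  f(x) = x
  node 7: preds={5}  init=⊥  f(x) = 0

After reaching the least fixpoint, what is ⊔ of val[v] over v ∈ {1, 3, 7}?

Trace (18 dequeues):
  [1] u=0 | in ⊥ | out + | ==
  [2] u=1 | in + | out + | prev ⊥ | push {}
  [3] u=2 | in ⊥ | out ⊥ | ==
  [4] u=3 | in + | out + | ==
  [5] u=4 | in + | out − | prev ⊥ | push {0}
  [6] u=5 | in ⊥ | out ⊥ | ==
  [7] u=6 | in ⊥ | out ⊥ | ==
  [8] u=7 | in ⊥ | out 0 | prev ⊥ | push {2,3,5}
  [9] u=0 | in − | out + | ==
  [10] u=2 | in 0 | out 0 | prev ⊥ | push {1,4,6}
  [11] u=3 | in ⊤ | out ⊤ | prev + | push {}
  [12] u=5 | in 0 | out 0 | prev ⊥ | push {7}
  [13] u=1 | in ⊤ | out ⊤ | prev + | push {}
  [14] u=4 | in ⊤ | out ⊤ | prev − | push {0}
  [15] u=6 | in 0 | out 0 | prev ⊥ | push {}
  [16] u=7 | in 0 | out 0 | ==
  [17] u=0 | in ⊤ | out ⊤ | prev + | push {3}
  [18] u=3 | in ⊤ | out ⊤ | ==

Converged values:
  [0] ⊤
  [1] ⊤
  [2] 0
  [3] ⊤
  [4] ⊤
  [5] 0
  [6] 0
  [7] 0

⊤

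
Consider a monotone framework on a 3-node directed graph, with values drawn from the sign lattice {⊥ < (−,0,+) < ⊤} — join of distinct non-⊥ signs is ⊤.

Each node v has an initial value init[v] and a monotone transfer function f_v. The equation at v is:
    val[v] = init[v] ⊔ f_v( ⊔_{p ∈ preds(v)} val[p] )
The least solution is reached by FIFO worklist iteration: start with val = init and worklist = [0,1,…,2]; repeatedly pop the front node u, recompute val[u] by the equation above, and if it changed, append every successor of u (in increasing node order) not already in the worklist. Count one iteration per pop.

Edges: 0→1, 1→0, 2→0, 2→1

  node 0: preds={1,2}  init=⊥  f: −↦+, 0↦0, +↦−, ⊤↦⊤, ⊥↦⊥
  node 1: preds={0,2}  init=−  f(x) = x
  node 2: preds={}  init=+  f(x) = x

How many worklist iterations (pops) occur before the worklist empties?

4

Iteration log — 4 steps:
  step 1. node 0  ⊔preds=⊤  new=⊤  old=⊥  +wl: 
  step 2. node 1  ⊔preds=⊤  new=⊤  old=−  +wl: 0
  step 3. node 2  ⊔preds=⊥  new=+  stable
  step 4. node 0  ⊔preds=⊤  new=⊤  stable

Least fixpoint reached:
  node 0: ⊤
  node 1: ⊤
  node 2: +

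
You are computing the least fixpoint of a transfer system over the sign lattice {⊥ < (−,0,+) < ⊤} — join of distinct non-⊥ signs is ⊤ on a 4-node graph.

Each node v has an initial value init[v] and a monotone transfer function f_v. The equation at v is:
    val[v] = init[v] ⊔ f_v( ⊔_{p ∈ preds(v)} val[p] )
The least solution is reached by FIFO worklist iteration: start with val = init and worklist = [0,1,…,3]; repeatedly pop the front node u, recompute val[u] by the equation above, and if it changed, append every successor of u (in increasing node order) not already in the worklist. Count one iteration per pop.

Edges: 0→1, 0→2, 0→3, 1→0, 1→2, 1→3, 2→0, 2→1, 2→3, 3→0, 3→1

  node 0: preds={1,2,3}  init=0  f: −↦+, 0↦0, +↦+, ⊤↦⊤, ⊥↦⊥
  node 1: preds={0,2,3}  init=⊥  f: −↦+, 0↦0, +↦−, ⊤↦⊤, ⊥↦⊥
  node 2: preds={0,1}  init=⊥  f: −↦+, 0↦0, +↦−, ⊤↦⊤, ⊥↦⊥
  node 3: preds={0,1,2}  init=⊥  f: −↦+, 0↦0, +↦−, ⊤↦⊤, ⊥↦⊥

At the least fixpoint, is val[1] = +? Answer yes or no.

Iteration log — 6 steps:
  step 1. node 0  ⊔preds=⊥  new=0  stable
  step 2. node 1  ⊔preds=0  new=0  old=⊥  +wl: 0
  step 3. node 2  ⊔preds=0  new=0  old=⊥  +wl: 1
  step 4. node 3  ⊔preds=0  new=0  old=⊥  +wl: 
  step 5. node 0  ⊔preds=0  new=0  stable
  step 6. node 1  ⊔preds=0  new=0  stable

Least fixpoint reached:
  node 0: 0
  node 1: 0
  node 2: 0
  node 3: 0

no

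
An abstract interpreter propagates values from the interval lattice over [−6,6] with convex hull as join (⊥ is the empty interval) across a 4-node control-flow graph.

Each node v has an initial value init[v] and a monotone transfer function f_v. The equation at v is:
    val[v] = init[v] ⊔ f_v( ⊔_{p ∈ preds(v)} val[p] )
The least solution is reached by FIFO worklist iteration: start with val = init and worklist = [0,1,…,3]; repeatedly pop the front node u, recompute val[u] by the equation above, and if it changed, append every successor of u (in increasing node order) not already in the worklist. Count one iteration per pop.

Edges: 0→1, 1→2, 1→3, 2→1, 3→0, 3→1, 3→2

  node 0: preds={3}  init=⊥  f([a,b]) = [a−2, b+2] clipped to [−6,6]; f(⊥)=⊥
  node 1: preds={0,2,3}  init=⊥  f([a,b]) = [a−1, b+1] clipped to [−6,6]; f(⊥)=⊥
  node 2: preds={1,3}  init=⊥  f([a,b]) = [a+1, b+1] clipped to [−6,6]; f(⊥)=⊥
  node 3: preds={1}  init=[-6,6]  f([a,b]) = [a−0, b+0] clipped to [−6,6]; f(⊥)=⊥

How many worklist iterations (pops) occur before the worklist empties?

Worklist (5 pops):
  #1 pop 0: in=[-6,6] → [-6,6] (was ⊥); enqueue []
  #2 pop 1: in=[-6,6] → [-6,6] (was ⊥); enqueue []
  #3 pop 2: in=[-6,6] → [-5,6] (was ⊥); enqueue [1]
  #4 pop 3: in=[-6,6] → [-6,6] (no change)
  #5 pop 1: in=[-6,6] → [-6,6] (no change)

Fixpoint:
  val[0] = [-6,6]
  val[1] = [-6,6]
  val[2] = [-5,6]
  val[3] = [-6,6]

5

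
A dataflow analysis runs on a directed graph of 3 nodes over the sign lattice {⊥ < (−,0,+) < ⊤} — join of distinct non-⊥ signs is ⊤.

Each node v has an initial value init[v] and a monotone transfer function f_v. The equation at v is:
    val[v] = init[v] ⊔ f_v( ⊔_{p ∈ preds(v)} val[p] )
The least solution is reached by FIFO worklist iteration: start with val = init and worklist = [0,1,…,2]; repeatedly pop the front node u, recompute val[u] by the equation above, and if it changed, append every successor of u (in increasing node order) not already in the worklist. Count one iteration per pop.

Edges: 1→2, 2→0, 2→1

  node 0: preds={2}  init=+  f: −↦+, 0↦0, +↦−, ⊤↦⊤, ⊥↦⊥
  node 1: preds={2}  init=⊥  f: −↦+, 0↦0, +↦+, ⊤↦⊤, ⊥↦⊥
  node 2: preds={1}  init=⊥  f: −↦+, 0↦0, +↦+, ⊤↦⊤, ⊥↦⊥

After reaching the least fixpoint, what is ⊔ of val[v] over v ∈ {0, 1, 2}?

Worklist (3 pops):
  #1 pop 0: in=⊥ → + (no change)
  #2 pop 1: in=⊥ → ⊥ (no change)
  #3 pop 2: in=⊥ → ⊥ (no change)

Fixpoint:
  val[0] = +
  val[1] = ⊥
  val[2] = ⊥

+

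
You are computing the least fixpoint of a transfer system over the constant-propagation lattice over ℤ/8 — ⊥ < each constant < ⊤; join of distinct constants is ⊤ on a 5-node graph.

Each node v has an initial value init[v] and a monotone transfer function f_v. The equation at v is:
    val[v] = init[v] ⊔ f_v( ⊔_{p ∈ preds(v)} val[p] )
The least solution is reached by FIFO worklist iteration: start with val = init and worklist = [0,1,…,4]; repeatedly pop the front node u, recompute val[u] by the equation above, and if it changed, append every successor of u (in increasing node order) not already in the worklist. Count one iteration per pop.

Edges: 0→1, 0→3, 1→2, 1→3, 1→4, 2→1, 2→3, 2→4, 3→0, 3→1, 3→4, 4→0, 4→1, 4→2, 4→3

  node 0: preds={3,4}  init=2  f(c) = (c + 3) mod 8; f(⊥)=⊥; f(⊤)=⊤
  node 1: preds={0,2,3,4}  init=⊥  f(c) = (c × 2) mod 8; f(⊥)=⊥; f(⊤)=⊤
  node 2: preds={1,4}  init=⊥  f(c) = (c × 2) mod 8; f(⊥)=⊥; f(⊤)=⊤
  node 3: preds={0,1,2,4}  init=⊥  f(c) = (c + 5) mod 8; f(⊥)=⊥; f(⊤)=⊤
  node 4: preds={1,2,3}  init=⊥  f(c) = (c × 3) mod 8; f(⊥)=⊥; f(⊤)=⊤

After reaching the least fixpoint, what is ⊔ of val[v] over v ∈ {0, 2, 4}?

Trace (11 dequeues):
  [1] u=0 | in ⊥ | out 2 | ==
  [2] u=1 | in 2 | out 4 | prev ⊥ | push {}
  [3] u=2 | in 4 | out 0 | prev ⊥ | push {1}
  [4] u=3 | in ⊤ | out ⊤ | prev ⊥ | push {0}
  [5] u=4 | in ⊤ | out ⊤ | prev ⊥ | push {2,3}
  [6] u=1 | in ⊤ | out ⊤ | prev 4 | push {4}
  [7] u=0 | in ⊤ | out ⊤ | prev 2 | push {1}
  [8] u=2 | in ⊤ | out ⊤ | prev 0 | push {}
  [9] u=3 | in ⊤ | out ⊤ | ==
  [10] u=4 | in ⊤ | out ⊤ | ==
  [11] u=1 | in ⊤ | out ⊤ | ==

Converged values:
  [0] ⊤
  [1] ⊤
  [2] ⊤
  [3] ⊤
  [4] ⊤

⊤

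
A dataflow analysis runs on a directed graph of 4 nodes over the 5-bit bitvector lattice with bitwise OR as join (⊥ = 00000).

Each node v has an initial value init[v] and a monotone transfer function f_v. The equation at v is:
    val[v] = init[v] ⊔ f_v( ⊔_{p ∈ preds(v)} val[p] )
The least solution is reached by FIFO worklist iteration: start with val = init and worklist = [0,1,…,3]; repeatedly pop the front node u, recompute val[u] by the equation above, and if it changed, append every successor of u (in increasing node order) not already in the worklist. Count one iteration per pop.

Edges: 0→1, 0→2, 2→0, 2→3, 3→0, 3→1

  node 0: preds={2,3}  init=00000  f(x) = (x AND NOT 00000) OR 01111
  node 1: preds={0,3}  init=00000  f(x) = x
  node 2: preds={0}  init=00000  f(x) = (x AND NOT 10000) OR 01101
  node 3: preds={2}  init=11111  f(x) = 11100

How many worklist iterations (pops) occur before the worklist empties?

5

Iteration log — 5 steps:
  step 1. node 0  ⊔preds=11111  new=11111  old=00000  +wl: 
  step 2. node 1  ⊔preds=11111  new=11111  old=00000  +wl: 
  step 3. node 2  ⊔preds=11111  new=01111  old=00000  +wl: 0
  step 4. node 3  ⊔preds=01111  new=11111  stable
  step 5. node 0  ⊔preds=11111  new=11111  stable

Least fixpoint reached:
  node 0: 11111
  node 1: 11111
  node 2: 01111
  node 3: 11111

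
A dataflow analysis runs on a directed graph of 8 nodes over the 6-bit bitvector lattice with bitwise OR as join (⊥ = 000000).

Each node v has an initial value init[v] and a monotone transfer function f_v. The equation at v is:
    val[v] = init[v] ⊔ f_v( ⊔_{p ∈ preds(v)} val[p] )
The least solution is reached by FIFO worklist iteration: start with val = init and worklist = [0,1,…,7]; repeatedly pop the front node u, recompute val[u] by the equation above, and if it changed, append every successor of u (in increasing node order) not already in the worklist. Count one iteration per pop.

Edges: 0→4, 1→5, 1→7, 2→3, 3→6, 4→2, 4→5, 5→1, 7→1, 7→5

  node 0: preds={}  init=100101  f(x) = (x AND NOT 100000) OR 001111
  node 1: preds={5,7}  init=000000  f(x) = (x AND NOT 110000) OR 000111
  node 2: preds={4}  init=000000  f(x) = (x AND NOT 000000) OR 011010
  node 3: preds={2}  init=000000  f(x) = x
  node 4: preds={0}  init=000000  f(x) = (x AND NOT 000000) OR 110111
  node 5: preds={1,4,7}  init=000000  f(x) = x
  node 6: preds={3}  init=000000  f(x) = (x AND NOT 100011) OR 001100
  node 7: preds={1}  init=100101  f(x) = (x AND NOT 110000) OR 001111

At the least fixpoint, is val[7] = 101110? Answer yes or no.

no

Trace (14 dequeues):
  [1] u=0 | in 000000 | out 101111 | prev 100101 | push {}
  [2] u=1 | in 100101 | out 000111 | prev 000000 | push {}
  [3] u=2 | in 000000 | out 011010 | prev 000000 | push {}
  [4] u=3 | in 011010 | out 011010 | prev 000000 | push {}
  [5] u=4 | in 101111 | out 111111 | prev 000000 | push {2}
  [6] u=5 | in 111111 | out 111111 | prev 000000 | push {1}
  [7] u=6 | in 011010 | out 011100 | prev 000000 | push {}
  [8] u=7 | in 000111 | out 101111 | prev 100101 | push {5}
  [9] u=2 | in 111111 | out 111111 | prev 011010 | push {3}
  [10] u=1 | in 111111 | out 001111 | prev 000111 | push {7}
  [11] u=5 | in 111111 | out 111111 | ==
  [12] u=3 | in 111111 | out 111111 | prev 011010 | push {6}
  [13] u=7 | in 001111 | out 101111 | ==
  [14] u=6 | in 111111 | out 011100 | ==

Converged values:
  [0] 101111
  [1] 001111
  [2] 111111
  [3] 111111
  [4] 111111
  [5] 111111
  [6] 011100
  [7] 101111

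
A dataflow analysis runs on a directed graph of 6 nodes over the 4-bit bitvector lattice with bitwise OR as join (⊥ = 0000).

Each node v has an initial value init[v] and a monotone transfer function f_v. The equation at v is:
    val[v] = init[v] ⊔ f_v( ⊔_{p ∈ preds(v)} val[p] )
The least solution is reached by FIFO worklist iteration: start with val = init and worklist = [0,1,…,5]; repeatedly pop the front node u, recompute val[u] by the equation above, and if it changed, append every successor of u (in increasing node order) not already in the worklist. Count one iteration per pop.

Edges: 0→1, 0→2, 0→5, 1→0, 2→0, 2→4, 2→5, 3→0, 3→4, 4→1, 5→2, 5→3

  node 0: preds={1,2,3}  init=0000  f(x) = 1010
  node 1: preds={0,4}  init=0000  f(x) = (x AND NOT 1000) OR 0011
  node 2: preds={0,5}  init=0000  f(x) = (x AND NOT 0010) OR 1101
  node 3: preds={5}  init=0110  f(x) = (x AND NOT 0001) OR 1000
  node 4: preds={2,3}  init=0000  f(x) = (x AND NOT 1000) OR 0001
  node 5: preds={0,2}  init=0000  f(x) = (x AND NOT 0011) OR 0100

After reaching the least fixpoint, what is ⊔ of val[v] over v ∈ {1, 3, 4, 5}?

Trace (11 dequeues):
  [1] u=0 | in 0110 | out 1010 | prev 0000 | push {}
  [2] u=1 | in 1010 | out 0011 | prev 0000 | push {0}
  [3] u=2 | in 1010 | out 1101 | prev 0000 | push {}
  [4] u=3 | in 0000 | out 1110 | prev 0110 | push {}
  [5] u=4 | in 1111 | out 0111 | prev 0000 | push {1}
  [6] u=5 | in 1111 | out 1100 | prev 0000 | push {2,3}
  [7] u=0 | in 1111 | out 1010 | ==
  [8] u=1 | in 1111 | out 0111 | prev 0011 | push {0}
  [9] u=2 | in 1110 | out 1101 | ==
  [10] u=3 | in 1100 | out 1110 | ==
  [11] u=0 | in 1111 | out 1010 | ==

Converged values:
  [0] 1010
  [1] 0111
  [2] 1101
  [3] 1110
  [4] 0111
  [5] 1100

1111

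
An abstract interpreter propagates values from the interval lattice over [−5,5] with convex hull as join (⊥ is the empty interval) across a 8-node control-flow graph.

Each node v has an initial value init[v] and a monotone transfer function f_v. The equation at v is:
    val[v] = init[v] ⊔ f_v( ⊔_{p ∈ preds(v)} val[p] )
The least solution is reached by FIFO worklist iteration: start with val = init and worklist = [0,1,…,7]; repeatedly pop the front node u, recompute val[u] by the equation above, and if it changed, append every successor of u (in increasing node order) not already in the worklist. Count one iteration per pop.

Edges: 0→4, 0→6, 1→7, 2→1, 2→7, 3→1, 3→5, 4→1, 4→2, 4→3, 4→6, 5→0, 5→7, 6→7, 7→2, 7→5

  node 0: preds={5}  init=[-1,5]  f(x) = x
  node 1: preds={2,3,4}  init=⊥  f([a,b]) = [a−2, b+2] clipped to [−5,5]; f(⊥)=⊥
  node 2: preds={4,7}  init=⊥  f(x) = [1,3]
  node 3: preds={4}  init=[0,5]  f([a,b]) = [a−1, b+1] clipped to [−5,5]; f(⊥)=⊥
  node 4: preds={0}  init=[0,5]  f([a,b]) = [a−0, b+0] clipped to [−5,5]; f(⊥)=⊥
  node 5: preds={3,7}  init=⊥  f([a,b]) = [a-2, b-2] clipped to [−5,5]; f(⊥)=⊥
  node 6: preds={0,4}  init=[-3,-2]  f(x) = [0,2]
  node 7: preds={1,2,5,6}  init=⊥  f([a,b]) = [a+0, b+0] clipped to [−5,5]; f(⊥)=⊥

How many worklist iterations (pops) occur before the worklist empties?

Worklist (32 pops):
  #1 pop 0: in=⊥ → [-1,5] (no change)
  #2 pop 1: in=[0,5] → [-2,5] (was ⊥); enqueue []
  #3 pop 2: in=[0,5] → [1,3] (was ⊥); enqueue [1]
  #4 pop 3: in=[0,5] → [-1,5] (was [0,5]); enqueue []
  #5 pop 4: in=[-1,5] → [-1,5] (was [0,5]); enqueue [2,3]
  #6 pop 5: in=[-1,5] → [-3,3] (was ⊥); enqueue [0]
  #7 pop 6: in=[-1,5] → [-3,2] (was [-3,-2]); enqueue []
  #8 pop 7: in=[-3,5] → [-3,5] (was ⊥); enqueue [5]
  #9 pop 1: in=[-1,5] → [-3,5] (was [-2,5]); enqueue [7]
  #10 pop 2: in=[-3,5] → [1,3] (no change)
  #11 pop 3: in=[-1,5] → [-2,5] (was [-1,5]); enqueue [1]
  #12 pop 0: in=[-3,3] → [-3,5] (was [-1,5]); enqueue [4,6]
  #13 pop 5: in=[-3,5] → [-5,3] (was [-3,3]); enqueue [0]
  #14 pop 7: in=[-5,5] → [-5,5] (was [-3,5]); enqueue [2,5]
  #15 pop 1: in=[-2,5] → [-4,5] (was [-3,5]); enqueue [7]
  #16 pop 4: in=[-3,5] → [-3,5] (was [-1,5]); enqueue [1,3]
  #17 pop 6: in=[-3,5] → [-3,2] (no change)
  #18 pop 0: in=[-5,3] → [-5,5] (was [-3,5]); enqueue [4,6]
  #19 pop 2: in=[-5,5] → [1,3] (no change)
  #20 pop 5: in=[-5,5] → [-5,3] (no change)
  #21 pop 7: in=[-5,5] → [-5,5] (no change)
  #22 pop 1: in=[-3,5] → [-5,5] (was [-4,5]); enqueue [7]
  #23 pop 3: in=[-3,5] → [-4,5] (was [-2,5]); enqueue [1,5]
  #24 pop 4: in=[-5,5] → [-5,5] (was [-3,5]); enqueue [2,3]
  #25 pop 6: in=[-5,5] → [-3,2] (no change)
  #26 pop 7: in=[-5,5] → [-5,5] (no change)
  #27 pop 1: in=[-5,5] → [-5,5] (no change)
  #28 pop 5: in=[-5,5] → [-5,3] (no change)
  #29 pop 2: in=[-5,5] → [1,3] (no change)
  #30 pop 3: in=[-5,5] → [-5,5] (was [-4,5]); enqueue [1,5]
  #31 pop 1: in=[-5,5] → [-5,5] (no change)
  #32 pop 5: in=[-5,5] → [-5,3] (no change)

Fixpoint:
  val[0] = [-5,5]
  val[1] = [-5,5]
  val[2] = [1,3]
  val[3] = [-5,5]
  val[4] = [-5,5]
  val[5] = [-5,3]
  val[6] = [-3,2]
  val[7] = [-5,5]

32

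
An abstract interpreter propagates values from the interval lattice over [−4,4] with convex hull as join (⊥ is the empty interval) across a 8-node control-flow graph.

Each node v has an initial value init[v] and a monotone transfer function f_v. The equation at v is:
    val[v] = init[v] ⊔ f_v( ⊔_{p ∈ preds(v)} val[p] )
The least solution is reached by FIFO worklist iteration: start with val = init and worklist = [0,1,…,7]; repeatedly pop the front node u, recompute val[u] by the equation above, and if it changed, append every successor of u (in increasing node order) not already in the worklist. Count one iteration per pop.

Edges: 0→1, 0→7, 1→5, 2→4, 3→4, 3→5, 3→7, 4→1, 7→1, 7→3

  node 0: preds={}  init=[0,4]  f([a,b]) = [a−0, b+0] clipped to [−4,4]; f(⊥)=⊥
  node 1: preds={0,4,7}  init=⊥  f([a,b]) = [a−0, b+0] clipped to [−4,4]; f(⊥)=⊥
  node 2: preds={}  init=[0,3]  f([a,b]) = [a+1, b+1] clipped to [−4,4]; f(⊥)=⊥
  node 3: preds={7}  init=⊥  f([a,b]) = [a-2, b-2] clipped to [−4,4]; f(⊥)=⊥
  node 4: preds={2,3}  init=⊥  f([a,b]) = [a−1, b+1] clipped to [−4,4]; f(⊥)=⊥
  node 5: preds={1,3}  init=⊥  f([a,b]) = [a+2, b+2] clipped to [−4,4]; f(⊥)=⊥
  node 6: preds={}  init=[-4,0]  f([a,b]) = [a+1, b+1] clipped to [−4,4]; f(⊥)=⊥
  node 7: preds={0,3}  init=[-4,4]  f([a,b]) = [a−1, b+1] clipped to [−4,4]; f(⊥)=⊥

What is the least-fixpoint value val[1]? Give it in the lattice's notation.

[-4,4]

Iteration log — 9 steps:
  step 1. node 0  ⊔preds=⊥  new=[0,4]  stable
  step 2. node 1  ⊔preds=[-4,4]  new=[-4,4]  old=⊥  +wl: 
  step 3. node 2  ⊔preds=⊥  new=[0,3]  stable
  step 4. node 3  ⊔preds=[-4,4]  new=[-4,2]  old=⊥  +wl: 
  step 5. node 4  ⊔preds=[-4,3]  new=[-4,4]  old=⊥  +wl: 1
  step 6. node 5  ⊔preds=[-4,4]  new=[-2,4]  old=⊥  +wl: 
  step 7. node 6  ⊔preds=⊥  new=[-4,0]  stable
  step 8. node 7  ⊔preds=[-4,4]  new=[-4,4]  stable
  step 9. node 1  ⊔preds=[-4,4]  new=[-4,4]  stable

Least fixpoint reached:
  node 0: [0,4]
  node 1: [-4,4]
  node 2: [0,3]
  node 3: [-4,2]
  node 4: [-4,4]
  node 5: [-2,4]
  node 6: [-4,0]
  node 7: [-4,4]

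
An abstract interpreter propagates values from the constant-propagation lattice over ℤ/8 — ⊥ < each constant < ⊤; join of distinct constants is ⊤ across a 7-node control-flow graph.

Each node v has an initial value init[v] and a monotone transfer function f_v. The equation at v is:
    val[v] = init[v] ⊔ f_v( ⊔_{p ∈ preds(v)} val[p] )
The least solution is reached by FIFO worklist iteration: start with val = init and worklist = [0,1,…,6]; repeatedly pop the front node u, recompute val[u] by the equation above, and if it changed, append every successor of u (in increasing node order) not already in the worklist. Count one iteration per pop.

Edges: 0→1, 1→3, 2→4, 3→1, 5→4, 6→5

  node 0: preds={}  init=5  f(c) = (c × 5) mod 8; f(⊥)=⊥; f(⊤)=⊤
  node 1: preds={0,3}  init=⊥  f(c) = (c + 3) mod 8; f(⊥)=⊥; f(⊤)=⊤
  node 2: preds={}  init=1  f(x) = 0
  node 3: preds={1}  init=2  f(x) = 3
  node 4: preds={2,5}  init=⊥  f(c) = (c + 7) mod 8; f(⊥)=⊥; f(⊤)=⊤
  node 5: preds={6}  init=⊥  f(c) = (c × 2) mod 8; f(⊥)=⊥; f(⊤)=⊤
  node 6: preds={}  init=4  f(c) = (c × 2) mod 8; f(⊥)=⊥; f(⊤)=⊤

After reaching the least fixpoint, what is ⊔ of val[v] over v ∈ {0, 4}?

⊤

Trace (9 dequeues):
  [1] u=0 | in ⊥ | out 5 | ==
  [2] u=1 | in ⊤ | out ⊤ | prev ⊥ | push {}
  [3] u=2 | in ⊥ | out ⊤ | prev 1 | push {}
  [4] u=3 | in ⊤ | out ⊤ | prev 2 | push {1}
  [5] u=4 | in ⊤ | out ⊤ | prev ⊥ | push {}
  [6] u=5 | in 4 | out 0 | prev ⊥ | push {4}
  [7] u=6 | in ⊥ | out 4 | ==
  [8] u=1 | in ⊤ | out ⊤ | ==
  [9] u=4 | in ⊤ | out ⊤ | ==

Converged values:
  [0] 5
  [1] ⊤
  [2] ⊤
  [3] ⊤
  [4] ⊤
  [5] 0
  [6] 4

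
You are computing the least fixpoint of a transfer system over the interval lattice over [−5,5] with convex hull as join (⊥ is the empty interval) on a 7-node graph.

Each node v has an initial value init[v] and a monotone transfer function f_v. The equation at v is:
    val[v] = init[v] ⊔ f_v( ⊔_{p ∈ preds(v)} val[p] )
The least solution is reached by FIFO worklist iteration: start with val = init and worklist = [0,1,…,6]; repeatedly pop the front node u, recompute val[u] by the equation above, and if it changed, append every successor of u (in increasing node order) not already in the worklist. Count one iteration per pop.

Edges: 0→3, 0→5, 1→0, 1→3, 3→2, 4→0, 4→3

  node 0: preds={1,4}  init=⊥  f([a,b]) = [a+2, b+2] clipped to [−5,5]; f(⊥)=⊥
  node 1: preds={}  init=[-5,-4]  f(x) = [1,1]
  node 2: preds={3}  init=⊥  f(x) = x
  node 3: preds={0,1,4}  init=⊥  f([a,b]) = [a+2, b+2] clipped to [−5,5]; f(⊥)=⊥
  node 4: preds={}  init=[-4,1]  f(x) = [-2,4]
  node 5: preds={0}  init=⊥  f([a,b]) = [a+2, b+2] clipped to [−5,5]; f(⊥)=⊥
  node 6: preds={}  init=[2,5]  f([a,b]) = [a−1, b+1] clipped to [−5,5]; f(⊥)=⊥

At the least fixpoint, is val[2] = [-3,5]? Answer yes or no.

Worklist (11 pops):
  #1 pop 0: in=[-5,1] → [-3,3] (was ⊥); enqueue []
  #2 pop 1: in=⊥ → [-5,1] (was [-5,-4]); enqueue [0]
  #3 pop 2: in=⊥ → ⊥ (no change)
  #4 pop 3: in=[-5,3] → [-3,5] (was ⊥); enqueue [2]
  #5 pop 4: in=⊥ → [-4,4] (was [-4,1]); enqueue [3]
  #6 pop 5: in=[-3,3] → [-1,5] (was ⊥); enqueue []
  #7 pop 6: in=⊥ → [2,5] (no change)
  #8 pop 0: in=[-5,4] → [-3,5] (was [-3,3]); enqueue [5]
  #9 pop 2: in=[-3,5] → [-3,5] (was ⊥); enqueue []
  #10 pop 3: in=[-5,5] → [-3,5] (no change)
  #11 pop 5: in=[-3,5] → [-1,5] (no change)

Fixpoint:
  val[0] = [-3,5]
  val[1] = [-5,1]
  val[2] = [-3,5]
  val[3] = [-3,5]
  val[4] = [-4,4]
  val[5] = [-1,5]
  val[6] = [2,5]

yes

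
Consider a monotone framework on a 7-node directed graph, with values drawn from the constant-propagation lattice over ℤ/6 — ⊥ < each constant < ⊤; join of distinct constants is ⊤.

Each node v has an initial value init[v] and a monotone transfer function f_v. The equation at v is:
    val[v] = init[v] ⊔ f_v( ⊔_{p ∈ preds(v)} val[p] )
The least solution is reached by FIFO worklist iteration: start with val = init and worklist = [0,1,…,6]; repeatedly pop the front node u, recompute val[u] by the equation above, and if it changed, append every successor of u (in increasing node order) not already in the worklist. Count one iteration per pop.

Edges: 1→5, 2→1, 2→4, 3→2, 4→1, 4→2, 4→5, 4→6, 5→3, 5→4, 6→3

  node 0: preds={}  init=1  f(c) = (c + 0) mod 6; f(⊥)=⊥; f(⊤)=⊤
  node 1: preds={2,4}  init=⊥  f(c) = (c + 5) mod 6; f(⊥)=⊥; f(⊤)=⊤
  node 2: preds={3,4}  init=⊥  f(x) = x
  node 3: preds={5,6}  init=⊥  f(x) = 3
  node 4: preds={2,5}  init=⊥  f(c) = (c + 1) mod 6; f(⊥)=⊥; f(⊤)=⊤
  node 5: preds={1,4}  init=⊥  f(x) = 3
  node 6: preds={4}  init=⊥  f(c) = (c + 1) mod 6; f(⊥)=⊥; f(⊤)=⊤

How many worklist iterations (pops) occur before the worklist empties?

Worklist (22 pops):
  #1 pop 0: in=⊥ → 1 (no change)
  #2 pop 1: in=⊥ → ⊥ (no change)
  #3 pop 2: in=⊥ → ⊥ (no change)
  #4 pop 3: in=⊥ → 3 (was ⊥); enqueue [2]
  #5 pop 4: in=⊥ → ⊥ (no change)
  #6 pop 5: in=⊥ → 3 (was ⊥); enqueue [3,4]
  #7 pop 6: in=⊥ → ⊥ (no change)
  #8 pop 2: in=3 → 3 (was ⊥); enqueue [1]
  #9 pop 3: in=3 → 3 (no change)
  #10 pop 4: in=3 → 4 (was ⊥); enqueue [2,5,6]
  #11 pop 1: in=⊤ → ⊤ (was ⊥); enqueue []
  #12 pop 2: in=⊤ → ⊤ (was 3); enqueue [1,4]
  #13 pop 5: in=⊤ → 3 (no change)
  #14 pop 6: in=4 → 5 (was ⊥); enqueue [3]
  #15 pop 1: in=⊤ → ⊤ (no change)
  #16 pop 4: in=⊤ → ⊤ (was 4); enqueue [1,2,5,6]
  #17 pop 3: in=⊤ → 3 (no change)
  #18 pop 1: in=⊤ → ⊤ (no change)
  #19 pop 2: in=⊤ → ⊤ (no change)
  #20 pop 5: in=⊤ → 3 (no change)
  #21 pop 6: in=⊤ → ⊤ (was 5); enqueue [3]
  #22 pop 3: in=⊤ → 3 (no change)

Fixpoint:
  val[0] = 1
  val[1] = ⊤
  val[2] = ⊤
  val[3] = 3
  val[4] = ⊤
  val[5] = 3
  val[6] = ⊤

22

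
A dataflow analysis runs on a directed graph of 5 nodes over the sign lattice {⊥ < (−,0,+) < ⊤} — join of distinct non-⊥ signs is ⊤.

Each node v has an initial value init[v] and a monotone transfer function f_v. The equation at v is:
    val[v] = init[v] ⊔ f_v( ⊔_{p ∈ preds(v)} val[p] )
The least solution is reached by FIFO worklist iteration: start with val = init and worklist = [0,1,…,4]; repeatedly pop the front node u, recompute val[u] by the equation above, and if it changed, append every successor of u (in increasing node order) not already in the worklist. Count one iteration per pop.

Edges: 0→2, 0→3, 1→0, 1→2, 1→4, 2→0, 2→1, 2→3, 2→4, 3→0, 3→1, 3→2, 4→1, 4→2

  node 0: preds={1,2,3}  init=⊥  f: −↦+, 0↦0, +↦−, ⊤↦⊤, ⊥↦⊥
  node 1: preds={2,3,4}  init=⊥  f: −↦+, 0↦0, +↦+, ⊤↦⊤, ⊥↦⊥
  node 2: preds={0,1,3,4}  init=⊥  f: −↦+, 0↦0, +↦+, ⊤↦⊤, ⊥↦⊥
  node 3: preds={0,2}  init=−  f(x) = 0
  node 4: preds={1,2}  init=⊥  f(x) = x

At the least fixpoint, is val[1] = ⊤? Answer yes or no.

yes

Iteration log — 11 steps:
  step 1. node 0  ⊔preds=−  new=+  old=⊥  +wl: 
  step 2. node 1  ⊔preds=−  new=+  old=⊥  +wl: 0
  step 3. node 2  ⊔preds=⊤  new=⊤  old=⊥  +wl: 1
  step 4. node 3  ⊔preds=⊤  new=⊤  old=−  +wl: 2
  step 5. node 4  ⊔preds=⊤  new=⊤  old=⊥  +wl: 
  step 6. node 0  ⊔preds=⊤  new=⊤  old=+  +wl: 3
  step 7. node 1  ⊔preds=⊤  new=⊤  old=+  +wl: 0,4
  step 8. node 2  ⊔preds=⊤  new=⊤  stable
  step 9. node 3  ⊔preds=⊤  new=⊤  stable
  step 10. node 0  ⊔preds=⊤  new=⊤  stable
  step 11. node 4  ⊔preds=⊤  new=⊤  stable

Least fixpoint reached:
  node 0: ⊤
  node 1: ⊤
  node 2: ⊤
  node 3: ⊤
  node 4: ⊤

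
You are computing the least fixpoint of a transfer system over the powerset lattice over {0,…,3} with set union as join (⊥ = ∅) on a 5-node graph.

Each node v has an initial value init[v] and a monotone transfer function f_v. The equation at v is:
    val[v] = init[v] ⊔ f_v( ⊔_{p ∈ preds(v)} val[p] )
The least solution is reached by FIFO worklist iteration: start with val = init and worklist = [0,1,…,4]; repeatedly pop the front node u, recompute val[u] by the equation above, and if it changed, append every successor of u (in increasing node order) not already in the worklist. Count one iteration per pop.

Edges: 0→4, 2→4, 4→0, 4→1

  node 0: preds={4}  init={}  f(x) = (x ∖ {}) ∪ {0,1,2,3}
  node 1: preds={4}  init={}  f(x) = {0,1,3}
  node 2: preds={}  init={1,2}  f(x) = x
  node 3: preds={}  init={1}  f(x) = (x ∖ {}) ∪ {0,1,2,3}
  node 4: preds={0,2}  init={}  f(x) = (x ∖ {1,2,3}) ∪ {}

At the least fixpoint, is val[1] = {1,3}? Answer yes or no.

no

Iteration log — 7 steps:
  step 1. node 0  ⊔preds={}  new={0,1,2,3}  old={}  +wl: 
  step 2. node 1  ⊔preds={}  new={0,1,3}  old={}  +wl: 
  step 3. node 2  ⊔preds={}  new={1,2}  stable
  step 4. node 3  ⊔preds={}  new={0,1,2,3}  old={1}  +wl: 
  step 5. node 4  ⊔preds={0,1,2,3}  new={0}  old={}  +wl: 0,1
  step 6. node 0  ⊔preds={0}  new={0,1,2,3}  stable
  step 7. node 1  ⊔preds={0}  new={0,1,3}  stable

Least fixpoint reached:
  node 0: {0,1,2,3}
  node 1: {0,1,3}
  node 2: {1,2}
  node 3: {0,1,2,3}
  node 4: {0}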